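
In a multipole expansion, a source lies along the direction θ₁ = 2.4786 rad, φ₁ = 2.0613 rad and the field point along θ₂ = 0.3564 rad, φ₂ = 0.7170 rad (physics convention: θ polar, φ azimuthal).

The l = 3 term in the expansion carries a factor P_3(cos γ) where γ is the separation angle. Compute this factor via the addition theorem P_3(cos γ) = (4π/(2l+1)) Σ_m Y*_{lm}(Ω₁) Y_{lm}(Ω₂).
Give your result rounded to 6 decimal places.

0.212894

Summing Y*_{l m}(θ₁,φ₁)·Y_{l m}(θ₂,φ₂) over m ∈ [−3, 3]; prefactor 4π/(2·3+1) = 1.795196:
  [-3]  conj(Y_{3,-3})(Ω₁) = +0.096797-0.009642i ; Y_{3,-3}(Ω₂) = -0.009714-0.014821i ; Δ = -0.001083-0.001341i
  [-2]  conj(Y_{3,-2})(Ω₁) = +0.169707+0.253579i ; Y_{3,-2}(Ω₂) = +0.015900-0.115502i ; Δ = +0.031987-0.015570i
  [-1]  conj(Y_{3,-1})(Ω₁) = -0.197327+0.369503i ; Y_{3,-1}(Ω₂) = +0.288247-0.251286i ; Δ = +0.035972+0.156094i
  [+0]  conj(Y_{3,0})(Ω₁) = -0.031157-0.000000i ; Y_{3,0}(Ω₂) = +0.486585+0.000000i ; Δ = -0.015160-0.000000i
  [+1]  conj(Y_{3,1})(Ω₁) = +0.197327+0.369503i ; Y_{3,1}(Ω₂) = -0.288247-0.251286i ; Δ = +0.035972-0.156094i
  [+2]  conj(Y_{3,2})(Ω₁) = +0.169707-0.253579i ; Y_{3,2}(Ω₂) = +0.015900+0.115502i ; Δ = +0.031987+0.015570i
  [+3]  conj(Y_{3,3})(Ω₁) = -0.096797-0.009642i ; Y_{3,3}(Ω₂) = +0.009714-0.014821i ; Δ = -0.001083+0.001341i
Accumulated sum +0.118591-0.000000i; after 4π/(2l+1) scaling, +0.212894-0.000000i ⇒ P_3 = 0.212894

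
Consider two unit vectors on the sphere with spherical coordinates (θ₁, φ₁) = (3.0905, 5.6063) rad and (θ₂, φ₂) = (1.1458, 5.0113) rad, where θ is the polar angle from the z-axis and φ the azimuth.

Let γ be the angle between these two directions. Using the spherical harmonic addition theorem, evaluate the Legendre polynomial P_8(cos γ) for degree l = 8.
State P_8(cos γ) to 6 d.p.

-0.281955

Summing Y*_{l m}(θ₁,φ₁)·Y_{l m}(θ₂,φ₂) over m ∈ [−8, 8]; prefactor 4π/(2·8+1) = 0.739198:
  [-8]  conj(Y_{8,-8})(Ω₁) = (0.000000, 0.000000) ; Y_{8,-8}(Ω₂) = (-0.178926, -0.166788) ; Δ = (0.000000, -0.000000)
  [-7]  conj(Y_{8,-7})(Ω₁) = (-0.000000, -0.000000) ; Y_{8,-7}(Ω₂) = (-0.383936, 0.220634) ; Δ = (0.000000, 0.000000)
  [-6]  conj(Y_{8,-6})(Ω₁) = (-0.000000, 0.000000) ; Y_{8,-6}(Ω₂) = (0.073674, 0.325381) ; Δ = (-0.000000, -0.000000)
  [-5]  conj(Y_{8,-5})(Ω₁) = (0.000003, -0.000001) ; Y_{8,-5}(Ω₂) = (-0.094397, -0.007211) ; Δ = (-0.000000, 0.000000)
  [-4]  conj(Y_{8,-4})(Ω₁) = (-0.000083, -0.000038) ; Y_{8,-4}(Ω₂) = (-0.131633, 0.334261) ; Δ = (0.000024, -0.000023)
  [-3]  conj(Y_{8,-3})(Ω₁) = (0.000818, 0.001652) ; Y_{8,-3}(Ω₂) = (0.062335, 0.049799) ; Δ = (-0.000031, 0.000144)
  [-2]  conj(Y_{8,-2})(Ω₁) = (0.005714, -0.025914) ; Y_{8,-2}(Ω₂) = (-0.261078, 0.177779) ; Δ = (0.003115, 0.007781)
  [-1]  conj(Y_{8,-1})(Ω₁) = (-0.191998, 0.154275) ; Y_{8,-1}(Ω₂) = (0.042939, 0.139349) ; Δ = (-0.029742, -0.020130)
  [+0]  conj(Y_{8,0})(Ω₁) = (1.109087, -0.000000) ; Y_{8,0}(Ω₂) = (-0.295887, 0.000000) ; Δ = (-0.328164, 0.000000)
  [+1]  conj(Y_{8,1})(Ω₁) = (0.191998, 0.154275) ; Y_{8,1}(Ω₂) = (-0.042939, 0.139349) ; Δ = (-0.029742, 0.020130)
  [+2]  conj(Y_{8,2})(Ω₁) = (0.005714, 0.025914) ; Y_{8,2}(Ω₂) = (-0.261078, -0.177779) ; Δ = (0.003115, -0.007781)
  [+3]  conj(Y_{8,3})(Ω₁) = (-0.000818, 0.001652) ; Y_{8,3}(Ω₂) = (-0.062335, 0.049799) ; Δ = (-0.000031, -0.000144)
  [+4]  conj(Y_{8,4})(Ω₁) = (-0.000083, 0.000038) ; Y_{8,4}(Ω₂) = (-0.131633, -0.334261) ; Δ = (0.000024, 0.000023)
  [+5]  conj(Y_{8,5})(Ω₁) = (-0.000003, -0.000001) ; Y_{8,5}(Ω₂) = (0.094397, -0.007211) ; Δ = (-0.000000, -0.000000)
  [+6]  conj(Y_{8,6})(Ω₁) = (-0.000000, -0.000000) ; Y_{8,6}(Ω₂) = (0.073674, -0.325381) ; Δ = (-0.000000, 0.000000)
  [+7]  conj(Y_{8,7})(Ω₁) = (0.000000, -0.000000) ; Y_{8,7}(Ω₂) = (0.383936, 0.220634) ; Δ = (0.000000, -0.000000)
  [+8]  conj(Y_{8,8})(Ω₁) = (0.000000, -0.000000) ; Y_{8,8}(Ω₂) = (-0.178926, 0.166788) ; Δ = (0.000000, 0.000000)
Σ over m = (-0.381434, -0.000000); ×(4π/17) → (-0.281955, -0.000000). Real part: -0.281955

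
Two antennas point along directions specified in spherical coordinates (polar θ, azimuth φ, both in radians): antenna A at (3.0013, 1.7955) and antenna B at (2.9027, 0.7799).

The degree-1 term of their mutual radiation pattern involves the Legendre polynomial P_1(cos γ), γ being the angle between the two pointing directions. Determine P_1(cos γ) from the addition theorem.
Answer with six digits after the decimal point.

0.979496

Addition theorem: P_1(cos γ) = (4π/3) Σ_m Y*_{lm}(Ω₁) Y_{lm}(Ω₂), m = −1…1:
  term(m=-1) = 0.00208 + 0.00336j   from Y*(Ω₁)=-0.01076 + 0.04710j, Y(Ω₂)=0.05813 - 0.05749j
  term(m=+0) = 0.22967 + 0.00000j   from Y*(Ω₁)=-0.48380 + 0.00000j, Y(Ω₂)=-0.47473 + 0.00000j
  term(m=+1) = 0.00208 - 0.00336j   from Y*(Ω₁)=0.01076 + 0.04710j, Y(Ω₂)=-0.05813 - 0.05749j
Accumulated sum 0.23384 + 0.00000j; after 4π/(2l+1) scaling, 0.97950 + 0.00000j ⇒ P_1 = 0.979496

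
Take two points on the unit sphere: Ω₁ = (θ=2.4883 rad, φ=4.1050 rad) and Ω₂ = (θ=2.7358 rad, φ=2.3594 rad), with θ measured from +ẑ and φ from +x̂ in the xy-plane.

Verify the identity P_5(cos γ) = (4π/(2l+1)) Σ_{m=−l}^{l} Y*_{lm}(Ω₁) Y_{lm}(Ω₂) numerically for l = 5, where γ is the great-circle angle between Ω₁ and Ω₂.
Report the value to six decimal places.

-0.345381

Term-by-term m-sum for l=5 (normalisation 4π/11 = 1.142397):
  term(m=-5) = -0.000131+0.000110i   from Y*(Ω₁)=-0.004022+0.038289i, Y(Ω₂)=+0.003196+0.003095i
  term(m=-4) = +0.003986+0.003352i   from Y*(Ω₁)=+0.120415+0.103927i, Y(Ω₂)=+0.032741-0.000420i
  term(m=-3) = +0.025528-0.044133i   from Y*(Ω₁)=+0.351743-0.090329i, Y(Ω₂)=+0.098314-0.100223i
  term(m=-2) = -0.154885-0.056468i   from Y*(Ω₁)=+0.154524-0.415538i, Y(Ω₂)=-0.002384-0.371846i
  term(m=-1) = -0.009266+0.052470i   from Y*(Ω₁)=-0.058002-0.083451i, Y(Ω₂)=-0.371909-0.369533i
  term(m=+0) = -0.032794+0.000000i   from Y*(Ω₁)=+0.379823-0.000000i, Y(Ω₂)=-0.086340+0.000000i
  term(m=+1) = -0.009266-0.052470i   from Y*(Ω₁)=+0.058002-0.083451i, Y(Ω₂)=+0.371909-0.369533i
  term(m=+2) = -0.154885+0.056468i   from Y*(Ω₁)=+0.154524+0.415538i, Y(Ω₂)=-0.002384+0.371846i
  term(m=+3) = +0.025528+0.044133i   from Y*(Ω₁)=-0.351743-0.090329i, Y(Ω₂)=-0.098314-0.100223i
  term(m=+4) = +0.003986-0.003352i   from Y*(Ω₁)=+0.120415-0.103927i, Y(Ω₂)=+0.032741+0.000420i
  term(m=+5) = -0.000131-0.000110i   from Y*(Ω₁)=+0.004022+0.038289i, Y(Ω₂)=-0.003196+0.003095i
Accumulated sum -0.302330+0.000000i; after 4π/(2l+1) scaling, -0.345381+0.000000i ⇒ P_5 = -0.345381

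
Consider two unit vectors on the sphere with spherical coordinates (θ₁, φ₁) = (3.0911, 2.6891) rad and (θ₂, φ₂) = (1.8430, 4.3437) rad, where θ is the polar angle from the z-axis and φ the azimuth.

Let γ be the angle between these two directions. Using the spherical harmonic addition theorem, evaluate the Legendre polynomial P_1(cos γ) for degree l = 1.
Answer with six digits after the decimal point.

Term-by-term m-sum for l=1 (normalisation 4π/3 = 4.188790):
  [-1]  conj(Y_{1,-1})(Ω₁) = (-0.015683, 0.007624) ; Y_{1,-1}(Ω₂) = (-0.119929, 0.310411) ; Δ = (-0.000486, -0.005782)
  [+0]  conj(Y_{1,0})(Ω₁) = (-0.487980, -0.000000) ; Y_{1,0}(Ω₂) = (-0.131363, 0.000000) ; Δ = (0.064103, 0.000000)
  [+1]  conj(Y_{1,1})(Ω₁) = (0.015683, 0.007624) ; Y_{1,1}(Ω₂) = (0.119929, 0.310411) ; Δ = (-0.000486, 0.005782)
Σ over m = (0.063131, 0.000000); ×(4π/3) → (0.264443, 0.000000). Real part: 0.264443

0.264443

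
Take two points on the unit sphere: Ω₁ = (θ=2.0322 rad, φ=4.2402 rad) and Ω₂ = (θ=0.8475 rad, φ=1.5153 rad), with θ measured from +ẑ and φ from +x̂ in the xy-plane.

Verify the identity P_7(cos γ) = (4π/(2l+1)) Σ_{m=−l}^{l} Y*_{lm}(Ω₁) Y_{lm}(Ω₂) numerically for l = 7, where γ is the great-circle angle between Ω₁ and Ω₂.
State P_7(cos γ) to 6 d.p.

0.334609

Expand P_7 via completeness: Σ_{m} conj(Y_{7,m}) at Ω₁ times Y_{7,m} at Ω₂ —
  term(m=-7) = (0.014965, 0.003421)   from Y*(Ω₁)=(-0.037619, -0.227705), Y(Ω₂)=(-0.025195, 0.061560)
  term(m=-6) = (0.075593, 0.056452)   from Y*(Ω₁)=(-0.409088, -0.130347), Y(Ω₂)=(-0.207670, -0.071824)
  term(m=-5) = (0.066612, 0.118344)   from Y*(Ω₁)=(-0.234368, 0.236605), Y(Ω₂)=(0.111704, -0.392180)
  term(m=-4) = (-0.003521, -0.036578)   from Y*(Ω₁)=(-0.027795, -0.084452), Y(Ω₂)=(0.403171, 0.090998)
  term(m=-3) = (0.007965, -0.023978)   from Y*(Ω₁)=(-0.350343, -0.054466), Y(Ω₂)=(-0.011810, 0.070277)
  term(m=-2) = (-0.014877, 0.016377)   from Y*(Ω₁)=(-0.038796, 0.053613), Y(Ω₂)=(0.332276, 0.037032)
  term(m=-1) = (0.067767, -0.029994)   from Y*(Ω₁)=(-0.147029, -0.287885), Y(Ω₂)=(-0.012716, 0.228900)
  term(m=+0) = (-0.029598, -0.000000)   from Y*(Ω₁)=(-0.107940, -0.000000), Y(Ω₂)=(0.274212, 0.000000)
  term(m=+1) = (0.067767, 0.029994)   from Y*(Ω₁)=(0.147029, -0.287885), Y(Ω₂)=(0.012716, 0.228900)
  term(m=+2) = (-0.014877, -0.016377)   from Y*(Ω₁)=(-0.038796, -0.053613), Y(Ω₂)=(0.332276, -0.037032)
  term(m=+3) = (0.007965, 0.023978)   from Y*(Ω₁)=(0.350343, -0.054466), Y(Ω₂)=(0.011810, 0.070277)
  term(m=+4) = (-0.003521, 0.036578)   from Y*(Ω₁)=(-0.027795, 0.084452), Y(Ω₂)=(0.403171, -0.090998)
  term(m=+5) = (0.066612, -0.118344)   from Y*(Ω₁)=(0.234368, 0.236605), Y(Ω₂)=(-0.111704, -0.392180)
  term(m=+6) = (0.075593, -0.056452)   from Y*(Ω₁)=(-0.409088, 0.130347), Y(Ω₂)=(-0.207670, 0.071824)
  term(m=+7) = (0.014965, -0.003421)   from Y*(Ω₁)=(0.037619, -0.227705), Y(Ω₂)=(0.025195, 0.061560)
Σ over m = (0.399410, 0.000000); ×(4π/15) → (0.334609, 0.000000). Real part: 0.334609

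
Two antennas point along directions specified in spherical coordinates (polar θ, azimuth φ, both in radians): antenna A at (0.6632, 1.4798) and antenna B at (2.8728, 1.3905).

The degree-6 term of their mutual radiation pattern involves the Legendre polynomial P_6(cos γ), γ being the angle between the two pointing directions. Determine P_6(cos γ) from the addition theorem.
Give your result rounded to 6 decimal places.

Summing Y*_{l m}(θ₁,φ₁)·Y_{l m}(θ₂,φ₂) over m ∈ [−6, 6]; prefactor 4π/(2·6+1) = 0.966644:
  [-6]  conj(Y_{6,-6})(Ω₁) = (-0.022478, 0.013657) ; Y_{6,-6}(Ω₂) = (-0.000080, -0.000150) ; Δ = (0.000004, 0.000002)
  [-5]  conj(Y_{6,-5})(Ω₁) = (0.051251, 0.104761) ; Y_{6,-5}(Ω₂) = (-0.001671, 0.001322) ; Δ = (-0.000224, -0.000107)
  [-4]  conj(Y_{6,-4})(Ω₁) = (0.279266, -0.106389) ; Y_{6,-4}(Ω₂) = (0.012294, 0.010808) ; Δ = (0.004583, 0.001710)
  [-3]  conj(Y_{6,-3})(Ω₁) = (-0.123708, -0.441848) ; Y_{6,-3}(Ω₂) = (0.043752, -0.072842) ; Δ = (-0.037598, -0.010321)
  [-2]  conj(Y_{6,-2})(Ω₁) = (-0.309317, 0.056923) ; Y_{6,-2}(Ω₂) = (-0.274654, -0.103566) ; Δ = (0.090850, 0.016401)
  [-1]  conj(Y_{6,-1})(Ω₁) = (-0.016419, -0.179933) ; Y_{6,-1}(Ω₂) = (-0.106398, 0.583721) ; Δ = (0.106778, 0.009561)
  [+0]  conj(Y_{6,0})(Ω₁) = (-0.378303, -0.000000) ; Y_{6,0}(Ω₂) = (0.378283, 0.000000) ; Δ = (-0.143106, -0.000000)
  [+1]  conj(Y_{6,1})(Ω₁) = (0.016419, -0.179933) ; Y_{6,1}(Ω₂) = (0.106398, 0.583721) ; Δ = (0.106778, -0.009561)
  [+2]  conj(Y_{6,2})(Ω₁) = (-0.309317, -0.056923) ; Y_{6,2}(Ω₂) = (-0.274654, 0.103566) ; Δ = (0.090850, -0.016401)
  [+3]  conj(Y_{6,3})(Ω₁) = (0.123708, -0.441848) ; Y_{6,3}(Ω₂) = (-0.043752, -0.072842) ; Δ = (-0.037598, 0.010321)
  [+4]  conj(Y_{6,4})(Ω₁) = (0.279266, 0.106389) ; Y_{6,4}(Ω₂) = (0.012294, -0.010808) ; Δ = (0.004583, -0.001710)
  [+5]  conj(Y_{6,5})(Ω₁) = (-0.051251, 0.104761) ; Y_{6,5}(Ω₂) = (0.001671, 0.001322) ; Δ = (-0.000224, 0.000107)
  [+6]  conj(Y_{6,6})(Ω₁) = (-0.022478, -0.013657) ; Y_{6,6}(Ω₂) = (-0.000080, 0.000150) ; Δ = (0.000004, -0.000002)
Accumulated sum (0.185681, 0.000000); after 4π/(2l+1) scaling, (0.179487, 0.000000) ⇒ P_6 = 0.179487

0.179487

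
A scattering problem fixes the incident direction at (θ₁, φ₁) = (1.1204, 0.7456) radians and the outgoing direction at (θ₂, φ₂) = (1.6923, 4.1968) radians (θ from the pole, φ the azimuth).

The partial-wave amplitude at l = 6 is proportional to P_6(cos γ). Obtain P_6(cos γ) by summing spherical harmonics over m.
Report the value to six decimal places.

Expand P_6 via completeness: Σ_{m} conj(Y_{6,m}) at Ω₁ times Y_{6,m} at Ω₂ —
  m=-6: -0.06083 - 0.24990j × 0.46157 - 0.02220j = -0.03363 - 0.11400j  (running Σ = -0.03363 - 0.11400j)
  m=-5: -0.35885 - 0.23841j × 0.10443 + 0.16523j = 0.00192 - 0.08419j  (running Σ = -0.03171 - 0.19819j)
  m=-4: -0.25097 + 0.04029j × 0.13707 - 0.25602j = -0.02409 + 0.06978j  (running Σ = -0.05580 - 0.12841j)
  m=-3: 0.11703 - 0.14893j × 0.21911 - 0.00527j = 0.02486 - 0.03325j  (running Σ = -0.03094 - 0.16166j)
  m=-2: -0.02573 - 0.32261j × -0.12246 - 0.20447j = -0.06281 + 0.04477j  (running Σ = -0.09375 - 0.11689j)
  m=-1: 0.05930 + 0.05476j × 0.11159 - 0.19691j = 0.01740 - 0.00557j  (running Σ = -0.07635 - 0.12246j)
  m=0: 0.32788 + 0.00000j × -0.22406 + 0.00000j = -0.07347 + 0.00000j  (running Σ = -0.14981 - 0.12246j)
  m=1: -0.05930 + 0.05476j × -0.11159 - 0.19691j = 0.01740 + 0.00557j  (running Σ = -0.13241 - 0.11689j)
  m=2: -0.02573 + 0.32261j × -0.12246 + 0.20447j = -0.06281 - 0.04477j  (running Σ = -0.19523 - 0.16166j)
  m=3: -0.11703 - 0.14893j × -0.21911 - 0.00527j = 0.02486 + 0.03325j  (running Σ = -0.17037 - 0.12841j)
  m=4: -0.25097 - 0.04029j × 0.13707 + 0.25602j = -0.02409 - 0.06978j  (running Σ = -0.19445 - 0.19819j)
  m=5: 0.35885 - 0.23841j × -0.10443 + 0.16523j = 0.00192 + 0.08419j  (running Σ = -0.19254 - 0.11400j)
  m=6: -0.06083 + 0.24990j × 0.46157 + 0.02220j = -0.03363 + 0.11400j  (running Σ = -0.22616 + 0.00000j)
Total Σ_m = -0.22616 + 0.00000j. Multiply by 0.966644: -0.21862 + 0.00000j. P_6(cos γ) = -0.218620

-0.218620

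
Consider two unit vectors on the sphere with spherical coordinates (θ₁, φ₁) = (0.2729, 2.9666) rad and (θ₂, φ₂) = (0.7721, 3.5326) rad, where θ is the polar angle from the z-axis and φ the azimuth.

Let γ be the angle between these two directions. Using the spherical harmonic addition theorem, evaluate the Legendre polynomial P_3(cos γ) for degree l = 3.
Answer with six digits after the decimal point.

0.255006

Addition theorem: P_3(cos γ) = (4π/7) Σ_m Y*_{lm}(Ω₁) Y_{lm}(Ω₂), m = −3…3:
  m=-3: Y*=-0.007069+0.004094i  Y=-0.054877+0.130606i  product -0.000147-0.001148i
  m=-2: Y*=+0.067159-0.024514i  Y=+0.252838-0.251133i  product +0.010824-0.023064i
  m=-1: Y*=-0.311945+0.055152i  Y=-0.326529+0.134606i  product +0.094435-0.059998i
  m=+0: Y*=+0.588204-0.000000i  Y=-0.115906+0.000000i  product -0.068176+0.000000i
  m=+1: Y*=+0.311945+0.055152i  Y=+0.326529+0.134606i  product +0.094435+0.059998i
  m=+2: Y*=+0.067159+0.024514i  Y=+0.252838+0.251133i  product +0.010824+0.023064i
  m=+3: Y*=+0.007069+0.004094i  Y=+0.054877+0.130606i  product -0.000147+0.001148i
Σ over m = +0.142049+0.000000i; ×(4π/7) → +0.255006+0.000000i. Real part: 0.255006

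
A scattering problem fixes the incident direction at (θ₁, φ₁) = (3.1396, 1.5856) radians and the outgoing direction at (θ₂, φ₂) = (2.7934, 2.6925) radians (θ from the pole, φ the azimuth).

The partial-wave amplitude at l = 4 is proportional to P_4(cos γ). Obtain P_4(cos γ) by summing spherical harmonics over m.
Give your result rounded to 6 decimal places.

0.479473

Summing Y*_{l m}(θ₁,φ₁)·Y_{l m}(θ₂,φ₂) over m ∈ [−4, 4]; prefactor 4π/(2·4+1) = 1.396263:
  term(m=-4) = (-0.000000, 0.000000)   from Y*(Ω₁)=(0.000000, 0.000000), Y(Ω₂)=(-0.001341, 0.005846)
  term(m=-3) = (-0.000000, 0.000000)   from Y*(Ω₁)=(-0.000000, 0.000000), Y(Ω₂)=(0.010359, 0.045572)
  term(m=-2) = (-0.000001, -0.000001)   from Y*(Ω₁)=(-0.000008, -0.000000), Y(Ω₂)=(0.125808, 0.157948)
  term(m=-1) = (0.000815, -0.001630)   from Y*(Ω₁)=(0.000056, -0.003770), Y(Ω₂)=(0.435354, 0.209813)
  term(m=+0) = (0.341769, 0.000000)   from Y*(Ω₁)=(0.846268, -0.000000), Y(Ω₂)=(0.403854, 0.000000)
  term(m=+1) = (0.000815, 0.001630)   from Y*(Ω₁)=(-0.000056, -0.003770), Y(Ω₂)=(-0.435354, 0.209813)
  term(m=+2) = (-0.000001, 0.000001)   from Y*(Ω₁)=(-0.000008, 0.000000), Y(Ω₂)=(0.125808, -0.157948)
  term(m=+3) = (-0.000000, -0.000000)   from Y*(Ω₁)=(0.000000, 0.000000), Y(Ω₂)=(-0.010359, 0.045572)
  term(m=+4) = (-0.000000, -0.000000)   from Y*(Ω₁)=(0.000000, -0.000000), Y(Ω₂)=(-0.001341, -0.005846)
Σ over m = (0.343398, -0.000000); ×(4π/9) → (0.479473, -0.000000). Real part: 0.479473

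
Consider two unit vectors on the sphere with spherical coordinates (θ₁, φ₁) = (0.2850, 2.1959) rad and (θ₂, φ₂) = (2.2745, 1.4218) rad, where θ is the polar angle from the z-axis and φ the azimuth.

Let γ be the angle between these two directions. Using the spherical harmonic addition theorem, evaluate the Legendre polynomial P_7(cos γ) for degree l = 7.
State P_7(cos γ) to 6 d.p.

Expand P_7 via completeness: Σ_{m} conj(Y_{7,m}) at Ω₁ times Y_{7,m} at Ω₂ —
  [-7]  conj(Y_{7,-7})(Ω₁) = (-0.000066, 0.000023) ; Y_{7,-7}(Ω₂) = (-0.064707, 0.037724) ; Δ = (0.000003, -0.000004)
  [-6]  conj(Y_{7,-6})(Ω₁) = (0.000727, 0.000507) ; Y_{7,-6}(Ω₂) = (0.148960, 0.185409) ; Δ = (0.000014, 0.000210)
  [-5]  conj(Y_{7,-5})(Ω₁) = (-0.000114, -0.007073) ; Y_{7,-5}(Ω₂) = (0.284767, -0.308769) ; Δ = (-0.002216, -0.001979)
  [-4]  conj(Y_{7,-4})(Ω₁) = (-0.031643, 0.023618) ; Y_{7,-4}(Ω₂) = (-0.324400, -0.220028) ; Δ = (0.015462, -0.000699)
  [-3]  conj(Y_{7,-3})(Ω₁) = (0.148961, 0.046817) ; Y_{7,-3}(Ω₂) = (-0.009186, 0.019164) ; Δ = (-0.002266, 0.002425)
  [-2]  conj(Y_{7,-2})(Ω₁) = (-0.130837, -0.394037) ; Y_{7,-2}(Ω₂) = (-0.336874, -0.103467) ; Δ = (0.003306, 0.146278)
  [-1]  conj(Y_{7,-1})(Ω₁) = (-0.363486, 0.503693) ; Y_{7,-1}(Ω₂) = (-0.027201, 0.181210) ; Δ = (-0.081387, -0.079568)
  [+0]  conj(Y_{7,0})(Ω₁) = (0.158923, -0.000000) ; Y_{7,0}(Ω₂) = (-0.304495, 0.000000) ; Δ = (-0.048391, 0.000000)
  [+1]  conj(Y_{7,1})(Ω₁) = (0.363486, 0.503693) ; Y_{7,1}(Ω₂) = (0.027201, 0.181210) ; Δ = (-0.081387, 0.079568)
  [+2]  conj(Y_{7,2})(Ω₁) = (-0.130837, 0.394037) ; Y_{7,2}(Ω₂) = (-0.336874, 0.103467) ; Δ = (0.003306, -0.146278)
  [+3]  conj(Y_{7,3})(Ω₁) = (-0.148961, 0.046817) ; Y_{7,3}(Ω₂) = (0.009186, 0.019164) ; Δ = (-0.002266, -0.002425)
  [+4]  conj(Y_{7,4})(Ω₁) = (-0.031643, -0.023618) ; Y_{7,4}(Ω₂) = (-0.324400, 0.220028) ; Δ = (0.015462, 0.000699)
  [+5]  conj(Y_{7,5})(Ω₁) = (0.000114, -0.007073) ; Y_{7,5}(Ω₂) = (-0.284767, -0.308769) ; Δ = (-0.002216, 0.001979)
  [+6]  conj(Y_{7,6})(Ω₁) = (0.000727, -0.000507) ; Y_{7,6}(Ω₂) = (0.148960, -0.185409) ; Δ = (0.000014, -0.000210)
  [+7]  conj(Y_{7,7})(Ω₁) = (0.000066, 0.000023) ; Y_{7,7}(Ω₂) = (0.064707, 0.037724) ; Δ = (0.000003, 0.000004)
Accumulated sum (-0.182558, -0.000000); after 4π/(2l+1) scaling, (-0.152940, -0.000000) ⇒ P_7 = -0.152940

-0.152940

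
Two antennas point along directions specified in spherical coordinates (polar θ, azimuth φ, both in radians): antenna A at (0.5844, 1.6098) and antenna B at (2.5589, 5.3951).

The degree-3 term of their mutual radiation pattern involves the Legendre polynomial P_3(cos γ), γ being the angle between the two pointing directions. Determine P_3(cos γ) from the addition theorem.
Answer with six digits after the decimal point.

-0.662587

Summing Y*_{l m}(θ₁,φ₁)·Y_{l m}(θ₂,φ₂) over m ∈ [−3, 3]; prefactor 4π/(2·3+1) = 1.795196:
  m=-3: 0.00818 - 0.06958j × -0.06175 + 0.03194j = 0.00172 + 0.00456j  (running Σ = 0.00172 + 0.00456j)
  m=-2: -0.25865 - 0.02022j × 0.05270 - 0.25296j = -0.01874 + 0.06436j  (running Σ = -0.01703 + 0.06892j)
  m=-1: -0.01723 + 0.44151j × 0.27892 + 0.34301j = -0.15625 + 0.11724j  (running Σ = -0.17328 + 0.18616j)
  m=0: 0.14882 + 0.00000j × -0.15143 + 0.00000j = -0.02254 + 0.00000j  (running Σ = -0.19581 + 0.18616j)
  m=1: 0.01723 + 0.44151j × -0.27892 + 0.34301j = -0.15625 - 0.11724j  (running Σ = -0.35206 + 0.06892j)
  m=2: -0.25865 + 0.02022j × 0.05270 + 0.25296j = -0.01874 - 0.06436j  (running Σ = -0.37081 + 0.00456j)
  m=3: -0.00818 - 0.06958j × 0.06175 + 0.03194j = 0.00172 - 0.00456j  (running Σ = -0.36909 - 0.00000j)
Σ over m = -0.36909 - 0.00000j; ×(4π/7) → -0.66259 - 0.00000j. Real part: -0.662587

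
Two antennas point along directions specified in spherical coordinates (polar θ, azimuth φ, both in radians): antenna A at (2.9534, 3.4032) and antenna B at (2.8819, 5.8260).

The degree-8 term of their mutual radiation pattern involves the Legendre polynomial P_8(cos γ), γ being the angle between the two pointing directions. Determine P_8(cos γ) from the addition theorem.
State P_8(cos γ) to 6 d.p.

Addition theorem: P_8(cos γ) = (4π/17) Σ_m Y*_{lm}(Ω₁) Y_{lm}(Ω₂), m = −8…8:
  term(m=-8) = +0.000000-0.000000i   from Y*(Ω₁)=-0.000000+0.000001i, Y(Ω₂)=-0.000008-0.000005i
  term(m=-7) = -0.000000+0.000000i   from Y*(Ω₁)=-0.000004+0.000016i, Y(Ω₂)=+0.000146+0.000009i
  term(m=-6) = -0.000000-0.000000i   from Y*(Ω₁)=+0.000000+0.000217i, Y(Ω₂)=-0.001294+0.000545i
  term(m=-5) = +0.000018+0.000009i   from Y*(Ω₁)=+0.000546+0.002029i, Y(Ω₂)=+0.006335-0.007294i
  term(m=-4) = -0.000716+0.000195i   from Y*(Ω₁)=+0.007561+0.013072i, Y(Ω₂)=-0.012541+0.047536i
  term(m=-3) = +0.008046-0.012132i   from Y*(Ω₁)=+0.056557+0.056492i, Y(Ω₂)=-0.036044-0.178506i
  term(m=-2) = +0.018034+0.134577i   from Y*(Ω₁)=+0.256055+0.147702i, Y(Ω₂)=+0.280328+0.363877i
  term(m=-1) = -0.324896-0.284263i   from Y*(Ω₁)=+0.641841+0.171849i, Y(Ω₂)=-0.582983-0.286797i
  term(m=+0) = +0.065542+0.000000i   from Y*(Ω₁)=+0.530876-0.000000i, Y(Ω₂)=+0.123460+0.000000i
  term(m=+1) = -0.324896+0.284263i   from Y*(Ω₁)=-0.641841+0.171849i, Y(Ω₂)=+0.582983-0.286797i
  term(m=+2) = +0.018034-0.134577i   from Y*(Ω₁)=+0.256055-0.147702i, Y(Ω₂)=+0.280328-0.363877i
  term(m=+3) = +0.008046+0.012132i   from Y*(Ω₁)=-0.056557+0.056492i, Y(Ω₂)=+0.036044-0.178506i
  term(m=+4) = -0.000716-0.000195i   from Y*(Ω₁)=+0.007561-0.013072i, Y(Ω₂)=-0.012541-0.047536i
  term(m=+5) = +0.000018-0.000009i   from Y*(Ω₁)=-0.000546+0.002029i, Y(Ω₂)=-0.006335-0.007294i
  term(m=+6) = -0.000000+0.000000i   from Y*(Ω₁)=+0.000000-0.000217i, Y(Ω₂)=-0.001294-0.000545i
  term(m=+7) = -0.000000-0.000000i   from Y*(Ω₁)=+0.000004+0.000016i, Y(Ω₂)=-0.000146+0.000009i
  term(m=+8) = +0.000000+0.000000i   from Y*(Ω₁)=-0.000000-0.000001i, Y(Ω₂)=-0.000008+0.000005i
Accumulated sum -0.533487-0.000000i; after 4π/(2l+1) scaling, -0.394353-0.000000i ⇒ P_8 = -0.394353

-0.394353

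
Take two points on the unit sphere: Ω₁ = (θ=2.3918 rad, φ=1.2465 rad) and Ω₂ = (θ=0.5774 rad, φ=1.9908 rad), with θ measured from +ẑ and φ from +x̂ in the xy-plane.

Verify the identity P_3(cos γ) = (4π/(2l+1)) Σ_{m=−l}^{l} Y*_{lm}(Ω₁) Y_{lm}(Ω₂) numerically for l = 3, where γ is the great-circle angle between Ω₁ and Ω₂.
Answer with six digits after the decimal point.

0.411467

Addition theorem: P_3(cos γ) = (4π/7) Σ_m Y*_{lm}(Ω₁) Y_{lm}(Ω₂), m = −3…3:
  [-3]  conj(Y_{3,-3})(Ω₁) = -0.109142-0.074333i ; Y_{3,-3}(Ω₂) = +0.064604+0.020751i ; Δ = -0.005509-0.007067i
  [-2]  conj(Y_{3,-2})(Ω₁) = +0.276817-0.209824i ; Y_{3,-2}(Ω₂) = -0.170292+0.189986i ; Δ = -0.007276+0.088323i
  [-1]  conj(Y_{3,-1})(Ω₁) = +0.117751+0.350279i ; Y_{3,-1}(Ω₂) = -0.180569-0.404339i ; Δ = +0.120369-0.110861i
  [+0]  conj(Y_{3,0})(Ω₁) = +0.087972-0.000000i ; Y_{3,0}(Ω₂) = +0.159545+0.000000i ; Δ = +0.014036+0.000000i
  [+1]  conj(Y_{3,1})(Ω₁) = -0.117751+0.350279i ; Y_{3,1}(Ω₂) = +0.180569-0.404339i ; Δ = +0.120369+0.110861i
  [+2]  conj(Y_{3,2})(Ω₁) = +0.276817+0.209824i ; Y_{3,2}(Ω₂) = -0.170292-0.189986i ; Δ = -0.007276-0.088323i
  [+3]  conj(Y_{3,3})(Ω₁) = +0.109142-0.074333i ; Y_{3,3}(Ω₂) = -0.064604+0.020751i ; Δ = -0.005509+0.007067i
Σ over m = +0.229204-0.000000i; ×(4π/7) → +0.411467-0.000000i. Real part: 0.411467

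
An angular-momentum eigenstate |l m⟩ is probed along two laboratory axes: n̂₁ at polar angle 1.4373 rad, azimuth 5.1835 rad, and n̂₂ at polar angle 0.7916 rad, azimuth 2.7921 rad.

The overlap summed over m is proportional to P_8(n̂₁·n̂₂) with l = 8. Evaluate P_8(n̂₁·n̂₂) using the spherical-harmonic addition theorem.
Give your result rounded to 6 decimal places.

-0.241553

Summing Y*_{l m}(θ₁,φ₁)·Y_{l m}(θ₂,φ₂) over m ∈ [−8, 8]; prefactor 4π/(2·8+1) = 0.739198:
  term(m=-8) = +0.015600+0.004514i   from Y*(Ω₁)=-0.388506-0.281659i, Y(Ω₂)=-0.031841+0.011466i
  term(m=-7) = -0.017689-0.029579i   from Y*(Ω₁)=+0.040097-0.254636i, Y(Ω₂)=+0.102678-0.085635i
  term(m=-6) = +0.017181-0.080124i   from Y*(Ω₁)=-0.249075+0.081141i, Y(Ω₂)=-0.157102+0.270507i
  term(m=-5) = -0.106536+0.074361i   from Y*(Ω₁)=-0.200238-0.199982i, Y(Ω₂)=+0.080684-0.451942i
  term(m=-4) = -0.062896-0.008916i   from Y*(Ω₁)=-0.056376+0.173809i, Y(Ω₂)=+0.059785+0.342478i
  term(m=-3) = -0.013208-0.016341i   from Y*(Ω₁)=-0.285228+0.045288i, Y(Ω₂)=+0.036297+0.063054i
  term(m=-2) = +0.003938-0.055842i   from Y*(Ω₁)=+0.085597+0.117751i, Y(Ω₂)=-0.294370-0.247435i
  term(m=-1) = -0.023517+0.021917i   from Y*(Ω₁)=-0.131522+0.258208i, Y(Ω₂)=+0.104231+0.037987i
  term(m=+0) = +0.047478+0.000000i   from Y*(Ω₁)=+0.134367-0.000000i, Y(Ω₂)=+0.353345+0.000000i
  term(m=+1) = -0.023517-0.021917i   from Y*(Ω₁)=+0.131522+0.258208i, Y(Ω₂)=-0.104231+0.037987i
  term(m=+2) = +0.003938+0.055842i   from Y*(Ω₁)=+0.085597-0.117751i, Y(Ω₂)=-0.294370+0.247435i
  term(m=+3) = -0.013208+0.016341i   from Y*(Ω₁)=+0.285228+0.045288i, Y(Ω₂)=-0.036297+0.063054i
  term(m=+4) = -0.062896+0.008916i   from Y*(Ω₁)=-0.056376-0.173809i, Y(Ω₂)=+0.059785-0.342478i
  term(m=+5) = -0.106536-0.074361i   from Y*(Ω₁)=+0.200238-0.199982i, Y(Ω₂)=-0.080684-0.451942i
  term(m=+6) = +0.017181+0.080124i   from Y*(Ω₁)=-0.249075-0.081141i, Y(Ω₂)=-0.157102-0.270507i
  term(m=+7) = -0.017689+0.029579i   from Y*(Ω₁)=-0.040097-0.254636i, Y(Ω₂)=-0.102678-0.085635i
  term(m=+8) = +0.015600-0.004514i   from Y*(Ω₁)=-0.388506+0.281659i, Y(Ω₂)=-0.031841-0.011466i
Accumulated sum -0.326777-0.000000i; after 4π/(2l+1) scaling, -0.241553-0.000000i ⇒ P_8 = -0.241553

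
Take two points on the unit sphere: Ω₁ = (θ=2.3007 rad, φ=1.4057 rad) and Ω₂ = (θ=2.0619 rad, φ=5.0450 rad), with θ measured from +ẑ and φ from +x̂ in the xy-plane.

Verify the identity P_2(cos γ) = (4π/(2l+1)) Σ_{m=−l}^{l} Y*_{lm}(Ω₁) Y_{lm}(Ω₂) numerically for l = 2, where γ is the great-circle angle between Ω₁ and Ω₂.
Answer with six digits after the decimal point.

-0.396268

Addition theorem: P_2(cos γ) = (4π/5) Σ_m Y*_{lm}(Ω₁) Y_{lm}(Ω₂), m = −2…2:
  term(m=-2) = +0.035064-0.054062i   from Y*(Ω₁)=-0.202940+0.069556i, Y(Ω₂)=-0.236321+0.185395i
  term(m=-1) = -0.108373+0.058882i   from Y*(Ω₁)=-0.063093-0.378677i, Y(Ω₂)=-0.104900-0.303666i
  term(m=+0) = -0.011052+0.000000i   from Y*(Ω₁)=+0.105296-0.000000i, Y(Ω₂)=-0.104957+0.000000i
  term(m=+1) = -0.108373-0.058882i   from Y*(Ω₁)=+0.063093-0.378677i, Y(Ω₂)=+0.104900-0.303666i
  term(m=+2) = +0.035064+0.054062i   from Y*(Ω₁)=-0.202940-0.069556i, Y(Ω₂)=-0.236321-0.185395i
Σ over m = -0.157670+0.000000i; ×(4π/5) → -0.396268+0.000000i. Real part: -0.396268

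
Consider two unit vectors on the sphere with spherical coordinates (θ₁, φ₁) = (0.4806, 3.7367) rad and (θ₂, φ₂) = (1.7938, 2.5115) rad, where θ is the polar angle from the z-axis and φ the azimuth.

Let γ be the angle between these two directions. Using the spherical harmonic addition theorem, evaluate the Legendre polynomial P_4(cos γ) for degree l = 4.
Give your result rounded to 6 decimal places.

0.367961

Term-by-term m-sum for l=4 (normalisation 4π/9 = 1.396263):
  m=-4: Y*=-0.01464 + 0.01394j  Y=-0.32551 + 0.23299j  product 0.00152 - 0.00795j
  m=-3: Y*=0.02335 - 0.10715j  Y=-0.08064 + 0.24377j  product 0.02424 + 0.01433j
  m=-2: Y*=0.11962 + 0.29898j  Y=-0.06395 - 0.19922j  product 0.05191 - 0.04295j
  m=-1: Y*=-0.40212 - 0.27222j  Y=-0.21910 - 0.15978j  product 0.04461 + 0.12390j
  m=+0: Y*=0.11103 + 0.00000j  Y=0.17099 + 0.00000j  product 0.01898 + 0.00000j
  m=+1: Y*=0.40212 - 0.27222j  Y=0.21910 - 0.15978j  product 0.04461 - 0.12390j
  m=+2: Y*=0.11962 - 0.29898j  Y=-0.06395 + 0.19922j  product 0.05191 + 0.04295j
  m=+3: Y*=-0.02335 - 0.10715j  Y=0.08064 + 0.24377j  product 0.02424 - 0.01433j
  m=+4: Y*=-0.01464 - 0.01394j  Y=-0.32551 - 0.23299j  product 0.00152 + 0.00795j
Σ over m = 0.26353 - 0.00000j; ×(4π/9) → 0.36796 - 0.00000j. Real part: 0.367961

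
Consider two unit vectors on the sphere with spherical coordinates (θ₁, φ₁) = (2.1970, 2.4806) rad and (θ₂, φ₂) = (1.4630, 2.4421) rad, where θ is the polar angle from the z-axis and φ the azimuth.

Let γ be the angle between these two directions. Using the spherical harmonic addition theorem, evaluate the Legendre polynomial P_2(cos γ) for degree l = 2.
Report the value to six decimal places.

0.325632

Summing Y*_{l m}(θ₁,φ₁)·Y_{l m}(θ₂,φ₂) over m ∈ [−2, 2]; prefactor 4π/(2·2+1) = 2.513274:
  m=-2: +0.062448-0.245787i × +0.065276+0.376182i = +0.096537+0.007448i  (running Σ = +0.096537+0.007448i)
  m=-1: +0.289593-0.225216i × -0.063229-0.053202i = -0.030293-0.001167i  (running Σ = +0.066244+0.006281i)
  m=0: +0.009602-0.000000i × -0.304439+0.000000i = -0.002923+0.000000i  (running Σ = +0.063321+0.006281i)
  m=1: -0.289593-0.225216i × +0.063229-0.053202i = -0.030293+0.001167i  (running Σ = +0.033028+0.007448i)
  m=2: +0.062448+0.245787i × +0.065276-0.376182i = +0.096537-0.007448i  (running Σ = +0.129565+0.000000i)
Total Σ_m = +0.129565+0.000000i. Multiply by 2.513274: +0.325632+0.000000i. P_2(cos γ) = 0.325632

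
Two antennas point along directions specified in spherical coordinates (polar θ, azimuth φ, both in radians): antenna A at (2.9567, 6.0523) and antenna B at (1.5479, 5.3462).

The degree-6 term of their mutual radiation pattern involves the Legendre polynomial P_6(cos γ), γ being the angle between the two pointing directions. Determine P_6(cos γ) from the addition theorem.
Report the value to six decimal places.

-0.225833

Summing Y*_{l m}(θ₁,φ₁)·Y_{l m}(θ₂,φ₂) over m ∈ [−6, 6]; prefactor 4π/(2·6+1) = 0.966644:
  m=-6: Y*=0.00000 - 0.00002j  Y=0.38066 - 0.29621j  product -0.00000 - 0.00001j
  m=-5: Y*=-0.00014 + 0.00032j  Y=-0.00105 - 0.03825j  product 0.00001 + 0.00001j
  m=-4: Y*=0.00237 - 0.00313j  Y=0.29118 + 0.20194j  product 0.00132 - 0.00043j
  m=-3: Y*=-0.02335 + 0.01938j  Y=0.04220 - 0.01449j  product -0.00070 + 0.00116j
  m=-2: Y*=0.14206 - 0.07070j  Y=-0.09627 + 0.30775j  product 0.00808 + 0.05053j
  m=-1: Y*=-0.49433 + 0.11621j  Y=0.02783 + 0.03787j  product -0.01816 - 0.01549j
  m=+0: Y*=0.68304 + 0.00000j  Y=-0.31435 + 0.00000j  product -0.21472 + 0.00000j
  m=+1: Y*=0.49433 + 0.11621j  Y=-0.02783 + 0.03787j  product -0.01816 + 0.01549j
  m=+2: Y*=0.14206 + 0.07070j  Y=-0.09627 - 0.30775j  product 0.00808 - 0.05053j
  m=+3: Y*=0.02335 + 0.01938j  Y=-0.04220 - 0.01449j  product -0.00070 - 0.00116j
  m=+4: Y*=0.00237 + 0.00313j  Y=0.29118 - 0.20194j  product 0.00132 + 0.00043j
  m=+5: Y*=0.00014 + 0.00032j  Y=0.00105 - 0.03825j  product 0.00001 - 0.00001j
  m=+6: Y*=0.00000 + 0.00002j  Y=0.38066 + 0.29621j  product -0.00000 + 0.00001j
Total Σ_m = -0.23363 - 0.00000j. Multiply by 0.966644: -0.22583 - 0.00000j. P_6(cos γ) = -0.225833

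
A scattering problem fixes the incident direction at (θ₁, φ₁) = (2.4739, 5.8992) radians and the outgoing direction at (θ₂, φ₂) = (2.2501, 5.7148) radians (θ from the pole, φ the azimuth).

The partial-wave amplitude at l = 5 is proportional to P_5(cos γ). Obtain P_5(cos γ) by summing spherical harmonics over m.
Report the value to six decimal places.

Summing Y*_{l m}(θ₁,φ₁)·Y_{l m}(θ₂,φ₂) over m ∈ [−5, 5]; prefactor 4π/(2·5+1) = 1.142397:
  m=-5: Y*=(-0.014449, -0.039691)  Y=(-0.126407, 0.039056)  product (0.003377, 0.004453)
  m=-4: Y*=(-0.005903, 0.169295)  Y=(0.218354, -0.257799)  product (0.042355, 0.038488)
  m=-3: Y*=(0.151948, -0.341317)  Y=(-0.055700, 0.412061)  product (0.132180, 0.081623)
  m=-2: Y*=(-0.311904, 0.301218)  Y=(-0.049896, -0.107649)  product (0.047988, 0.018547)
  m=-1: Y*=(0.064715, -0.026147)  Y=(-0.263397, -0.168230)  product (-0.021445, -0.004000)
  m=+0: Y*=(0.386583, -0.000000)  Y=(0.206782, 0.000000)  product (0.079938, 0.000000)
  m=+1: Y*=(-0.064715, -0.026147)  Y=(0.263397, -0.168230)  product (-0.021445, 0.004000)
  m=+2: Y*=(-0.311904, -0.301218)  Y=(-0.049896, 0.107649)  product (0.047988, -0.018547)
  m=+3: Y*=(-0.151948, -0.341317)  Y=(0.055700, 0.412061)  product (0.132180, -0.081623)
  m=+4: Y*=(-0.005903, -0.169295)  Y=(0.218354, 0.257799)  product (0.042355, -0.038488)
  m=+5: Y*=(0.014449, -0.039691)  Y=(0.126407, 0.039056)  product (0.003377, -0.004453)
Σ over m = (0.488849, -0.000000); ×(4π/11) → (0.558460, -0.000000). Real part: 0.558460

0.558460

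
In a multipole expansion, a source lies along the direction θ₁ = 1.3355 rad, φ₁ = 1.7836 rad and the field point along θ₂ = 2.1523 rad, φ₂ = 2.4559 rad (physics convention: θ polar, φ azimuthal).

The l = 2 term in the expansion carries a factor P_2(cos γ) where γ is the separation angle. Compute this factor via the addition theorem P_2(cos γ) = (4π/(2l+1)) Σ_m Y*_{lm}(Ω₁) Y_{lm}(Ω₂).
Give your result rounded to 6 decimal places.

Addition theorem: P_2(cos γ) = (4π/5) Σ_m Y*_{lm}(Ω₁) Y_{lm}(Ω₂), m = −2…2:
  [-2]  conj(Y_{2,-2})(Ω₁) = -0.33269 - 0.15081j ; Y_{2,-2}(Ω₂) = 0.05343 + 0.26439j ; Δ = 0.02210 - 0.09602j
  [-1]  conj(Y_{2,-1})(Ω₁) = -0.03699 + 0.17119j ; Y_{2,-1}(Ω₂) = 0.27445 + 0.22454j ; Δ = -0.04859 + 0.03868j
  [+0]  conj(Y_{2,0})(Ω₁) = -0.26397 + 0.00000j ; Y_{2,0}(Ω₂) = -0.02992 + 0.00000j ; Δ = 0.00790 + 0.00000j
  [+1]  conj(Y_{2,1})(Ω₁) = 0.03699 + 0.17119j ; Y_{2,1}(Ω₂) = -0.27445 + 0.22454j ; Δ = -0.04859 - 0.03868j
  [+2]  conj(Y_{2,2})(Ω₁) = -0.33269 + 0.15081j ; Y_{2,2}(Ω₂) = 0.05343 - 0.26439j ; Δ = 0.02210 + 0.09602j
Total Σ_m = -0.04509 + 0.00000j. Multiply by 2.513274: -0.11332 + 0.00000j. P_2(cos γ) = -0.113321

-0.113321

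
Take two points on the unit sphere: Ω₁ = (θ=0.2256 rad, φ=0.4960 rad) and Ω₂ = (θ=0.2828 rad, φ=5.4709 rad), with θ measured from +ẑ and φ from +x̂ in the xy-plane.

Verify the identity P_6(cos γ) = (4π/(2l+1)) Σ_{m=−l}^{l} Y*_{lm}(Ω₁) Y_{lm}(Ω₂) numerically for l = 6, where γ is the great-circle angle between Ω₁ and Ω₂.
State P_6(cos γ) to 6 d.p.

0.213476

Term-by-term m-sum for l=6 (normalisation 4π/13 = 0.966644):
  m=-6: -0.000060+0.000010i × +0.000037-0.000225i = +0.000000+0.000000i  (running Σ = +0.000000+0.000000i)
  m=-5: -0.000721+0.000561i × -0.001647-0.002163i = +0.000002+0.000001i  (running Σ = +0.000002+0.000001i)
  m=-4: -0.003390+0.007731i × -0.019665-0.002123i = +0.000083-0.000145i  (running Σ = +0.000085-0.000144i)
  m=-3: +0.004378+0.052757i × -0.073961+0.062898i = -0.003642-0.003627i  (running Σ = -0.003557-0.003771i)
  m=-2: +0.121961+0.186642i × -0.016988+0.315601i = -0.060976+0.035320i  (running Σ = -0.064533+0.031550i)
  m=-1: +0.496196+0.268502i × +0.409803+0.432455i = +0.087228+0.324615i  (running Σ = +0.022695+0.356165i)
  m=0: +0.541047-0.000000i × +0.324283+0.000000i = +0.175452+0.000000i  (running Σ = +0.198148+0.356165i)
  m=1: -0.496196+0.268502i × -0.409803+0.432455i = +0.087228-0.324615i  (running Σ = +0.285376+0.031550i)
  m=2: +0.121961-0.186642i × -0.016988-0.315601i = -0.060976-0.035320i  (running Σ = +0.224399-0.003771i)
  m=3: -0.004378+0.052757i × +0.073961+0.062898i = -0.003642+0.003627i  (running Σ = +0.220757-0.000144i)
  m=4: -0.003390-0.007731i × -0.019665+0.002123i = +0.000083+0.000145i  (running Σ = +0.220840+0.000001i)
  m=5: +0.000721+0.000561i × +0.001647-0.002163i = +0.000002-0.000001i  (running Σ = +0.220843+0.000000i)
  m=6: -0.000060-0.000010i × +0.000037+0.000225i = +0.000000-0.000000i  (running Σ = +0.220843+0.000000i)
Total Σ_m = +0.220843+0.000000i. Multiply by 0.966644: +0.213476+0.000000i. P_6(cos γ) = 0.213476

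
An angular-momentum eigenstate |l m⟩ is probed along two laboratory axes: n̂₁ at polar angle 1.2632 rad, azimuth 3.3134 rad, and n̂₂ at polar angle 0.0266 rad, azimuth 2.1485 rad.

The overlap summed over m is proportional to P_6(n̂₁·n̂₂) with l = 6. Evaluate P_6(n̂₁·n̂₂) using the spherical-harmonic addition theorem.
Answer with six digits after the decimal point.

Expand P_6 via completeness: Σ_{m} conj(Y_{6,m}) at Ω₁ times Y_{6,m} at Ω₂ —
  m=-6: Y*=0.18612 + 0.31053j  Y=0.00000 - 0.00000j  product 0.00000 + 0.00000j
  m=-5: Y*=-0.26023 - 0.30168j  Y=-0.00000 + 0.00000j  product 0.00000 - 0.00000j
  m=-4: Y*=0.00190 + 0.00156j  Y=-0.00000 - 0.00000j  product -0.00000 - 0.00000j
  m=-3: Y*=0.29586 + 0.16761j  Y=0.00010 - 0.00002j  product 0.00003 + 0.00001j
  m=-2: Y*=-0.10382 - 0.03715j  Y=-0.00148 + 0.00337j  product 0.00028 - 0.00029j
  m=-1: Y*=-0.29601 - 0.05136j  Y=-0.04770 - 0.07317j  product 0.01036 + 0.02411j
  m=+0: Y*=0.13707 + 0.00000j  Y=1.00956 + 0.00000j  product 0.13838 + 0.00000j
  m=+1: Y*=0.29601 - 0.05136j  Y=0.04770 - 0.07317j  product 0.01036 - 0.02411j
  m=+2: Y*=-0.10382 + 0.03715j  Y=-0.00148 - 0.00337j  product 0.00028 + 0.00029j
  m=+3: Y*=-0.29586 + 0.16761j  Y=-0.00010 - 0.00002j  product 0.00003 - 0.00001j
  m=+4: Y*=0.00190 - 0.00156j  Y=-0.00000 + 0.00000j  product -0.00000 + 0.00000j
  m=+5: Y*=0.26023 - 0.30168j  Y=0.00000 + 0.00000j  product 0.00000 + 0.00000j
  m=+6: Y*=0.18612 - 0.31053j  Y=0.00000 + 0.00000j  product 0.00000 - 0.00000j
Total Σ_m = 0.15972 - 0.00000j. Multiply by 0.966644: 0.15439 - 0.00000j. P_6(cos γ) = 0.154393

0.154393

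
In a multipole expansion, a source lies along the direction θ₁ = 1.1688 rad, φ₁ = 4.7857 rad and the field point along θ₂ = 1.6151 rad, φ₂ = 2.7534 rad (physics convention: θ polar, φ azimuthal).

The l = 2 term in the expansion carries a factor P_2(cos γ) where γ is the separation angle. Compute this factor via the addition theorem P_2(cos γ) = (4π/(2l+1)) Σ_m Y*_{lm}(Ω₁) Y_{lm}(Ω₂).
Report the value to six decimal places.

Term-by-term m-sum for l=2 (normalisation 4π/5 = 2.513274):
  term(m=-2) = -0.07610 - 0.10057j   from Y*(Ω₁)=-0.32363 - 0.04779j, Y(Ω₂)=0.27505 + 0.27013j
  term(m=-1) = 0.00423 - 0.00851j   from Y*(Ω₁)=0.02037 - 0.27742j, Y(Ω₂)=0.03164 + 0.01294j
  term(m=+0) = 0.05347 + 0.00000j   from Y*(Ω₁)=-0.17055 + 0.00000j, Y(Ω₂)=-0.31354 + 0.00000j
  term(m=+1) = 0.00423 + 0.00851j   from Y*(Ω₁)=-0.02037 - 0.27742j, Y(Ω₂)=-0.03164 + 0.01294j
  term(m=+2) = -0.07610 + 0.10057j   from Y*(Ω₁)=-0.32363 + 0.04779j, Y(Ω₂)=0.27505 - 0.27013j
Total Σ_m = -0.09027 + 0.00000j. Multiply by 2.513274: -0.22686 + 0.00000j. P_2(cos γ) = -0.226861

-0.226861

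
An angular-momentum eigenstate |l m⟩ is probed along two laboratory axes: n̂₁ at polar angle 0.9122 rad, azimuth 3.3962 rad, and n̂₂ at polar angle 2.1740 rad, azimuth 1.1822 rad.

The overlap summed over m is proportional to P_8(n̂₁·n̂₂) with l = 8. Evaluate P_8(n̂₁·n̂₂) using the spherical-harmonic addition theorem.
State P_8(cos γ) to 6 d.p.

0.234972

Term-by-term m-sum for l=8 (normalisation 4π/17 = 0.739198):
  m=-8: -0.03544 + 0.07046j × -0.10898 + 0.00358j = 0.00361 - 0.00781j  (running Σ = 0.00361 - 0.00781j)
  m=-7: 0.05124 - 0.23871j × 0.12290 + 0.27415j = 0.07174 - 0.01529j  (running Σ = 0.07535 - 0.02309j)
  m=-6: 0.01835 + 0.42493j × 0.30983 - 0.32547j = 0.14399 + 0.12568j  (running Σ = 0.21934 + 0.10259j)
  m=-5: -0.11826 - 0.38537j × -0.29739 - 0.11609j = -0.00957 + 0.12834j  (running Σ = 0.20977 + 0.23093j)
  m=-4: 0.02642 + 0.04286j × -0.00162 - 0.09887j = 0.00419 - 0.00268j  (running Σ = 0.21396 + 0.22824j)
  m=-3: 0.24196 + 0.23174j × -0.33782 + 0.14483j = -0.11530 - 0.04324j  (running Σ = 0.09866 + 0.18500j)
  m=-2: -0.20910 - 0.11675j × 0.06609 + 0.06501j = -0.00623 - 0.02131j  (running Σ = 0.09243 + 0.16369j)
  m=-1: -0.22908 - 0.05962j × -0.12366 + 0.30203j = 0.04634 - 0.06182j  (running Σ = 0.13877 + 0.10187j)
  m=0: 0.27932 + 0.00000j × 0.14440 + 0.00000j = 0.04033 + 0.00000j  (running Σ = 0.17910 + 0.10187j)
  m=1: 0.22908 - 0.05962j × 0.12366 + 0.30203j = 0.04634 + 0.06182j  (running Σ = 0.22544 + 0.16369j)
  m=2: -0.20910 + 0.11675j × 0.06609 - 0.06501j = -0.00623 + 0.02131j  (running Σ = 0.21921 + 0.18500j)
  m=3: -0.24196 + 0.23174j × 0.33782 + 0.14483j = -0.11530 + 0.04324j  (running Σ = 0.10391 + 0.22824j)
  m=4: 0.02642 - 0.04286j × -0.00162 + 0.09887j = 0.00419 + 0.00268j  (running Σ = 0.10810 + 0.23093j)
  m=5: 0.11826 - 0.38537j × 0.29739 - 0.11609j = -0.00957 - 0.12834j  (running Σ = 0.09853 + 0.10259j)
  m=6: 0.01835 - 0.42493j × 0.30983 + 0.32547j = 0.14399 - 0.12568j  (running Σ = 0.24252 - 0.02309j)
  m=7: -0.05124 - 0.23871j × -0.12290 + 0.27415j = 0.07174 + 0.01529j  (running Σ = 0.31426 - 0.00781j)
  m=8: -0.03544 - 0.07046j × -0.10898 - 0.00358j = 0.00361 + 0.00781j  (running Σ = 0.31787 - 0.00000j)
Accumulated sum 0.31787 - 0.00000j; after 4π/(2l+1) scaling, 0.23497 - 0.00000j ⇒ P_8 = 0.234972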